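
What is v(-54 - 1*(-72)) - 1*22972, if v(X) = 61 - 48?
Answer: -22959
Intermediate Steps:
v(X) = 13
v(-54 - 1*(-72)) - 1*22972 = 13 - 1*22972 = 13 - 22972 = -22959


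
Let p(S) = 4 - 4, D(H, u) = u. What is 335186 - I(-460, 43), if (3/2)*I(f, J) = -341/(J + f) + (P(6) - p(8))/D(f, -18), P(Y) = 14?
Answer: 1257952958/3753 ≈ 3.3519e+5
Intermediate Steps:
p(S) = 0
I(f, J) = -14/27 - 682/(3*(J + f)) (I(f, J) = 2*(-341/(J + f) + (14 - 1*0)/(-18))/3 = 2*(-341/(J + f) + (14 + 0)*(-1/18))/3 = 2*(-341/(J + f) + 14*(-1/18))/3 = 2*(-341/(J + f) - 7/9)/3 = 2*(-7/9 - 341/(J + f))/3 = -14/27 - 682/(3*(J + f)))
335186 - I(-460, 43) = 335186 - 2*(-3069 - 7*43 - 7*(-460))/(27*(43 - 460)) = 335186 - 2*(-3069 - 301 + 3220)/(27*(-417)) = 335186 - 2*(-1)*(-150)/(27*417) = 335186 - 1*100/3753 = 335186 - 100/3753 = 1257952958/3753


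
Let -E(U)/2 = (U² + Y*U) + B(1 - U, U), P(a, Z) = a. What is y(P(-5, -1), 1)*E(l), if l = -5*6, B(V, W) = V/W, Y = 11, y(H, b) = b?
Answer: -17069/15 ≈ -1137.9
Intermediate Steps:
l = -30
E(U) = -22*U - 2*U² - 2*(1 - U)/U (E(U) = -2*((U² + 11*U) + (1 - U)/U) = -2*(U² + 11*U + (1 - U)/U) = -22*U - 2*U² - 2*(1 - U)/U)
y(P(-5, -1), 1)*E(l) = 1*(2 - 22*(-30) - 2/(-30) - 2*(-30)²) = 1*(2 + 660 - 2*(-1/30) - 2*900) = 1*(2 + 660 + 1/15 - 1800) = 1*(-17069/15) = -17069/15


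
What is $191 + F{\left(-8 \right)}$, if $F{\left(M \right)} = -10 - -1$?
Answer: $182$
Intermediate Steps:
$F{\left(M \right)} = -9$ ($F{\left(M \right)} = -10 + 1 = -9$)
$191 + F{\left(-8 \right)} = 191 - 9 = 182$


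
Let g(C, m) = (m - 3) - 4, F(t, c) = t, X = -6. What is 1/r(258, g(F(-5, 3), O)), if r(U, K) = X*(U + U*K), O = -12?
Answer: 1/27864 ≈ 3.5889e-5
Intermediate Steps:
g(C, m) = -7 + m (g(C, m) = (-3 + m) - 4 = -7 + m)
r(U, K) = -6*U - 6*K*U (r(U, K) = -6*(U + U*K) = -6*(U + K*U) = -6*U - 6*K*U)
1/r(258, g(F(-5, 3), O)) = 1/(-6*258*(1 + (-7 - 12))) = 1/(-6*258*(1 - 19)) = 1/(-6*258*(-18)) = 1/27864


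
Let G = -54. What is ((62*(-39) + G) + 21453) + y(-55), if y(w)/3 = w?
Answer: 18816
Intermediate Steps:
y(w) = 3*w
((62*(-39) + G) + 21453) + y(-55) = ((62*(-39) - 54) + 21453) + 3*(-55) = ((-2418 - 54) + 21453) - 165 = (-2472 + 21453) - 165 = 18981 - 165 = 18816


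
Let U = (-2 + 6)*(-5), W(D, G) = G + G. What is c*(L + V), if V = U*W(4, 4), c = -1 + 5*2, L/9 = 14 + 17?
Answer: 1071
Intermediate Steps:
L = 279 (L = 9*(14 + 17) = 9*31 = 279)
W(D, G) = 2*G
c = 9 (c = -1 + 10 = 9)
U = -20 (U = 4*(-5) = -20)
V = -160 (V = -40*4 = -20*8 = -160)
c*(L + V) = 9*(279 - 160) = 9*119 = 1071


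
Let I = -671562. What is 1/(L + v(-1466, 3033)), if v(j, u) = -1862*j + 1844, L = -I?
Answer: 1/3403098 ≈ 2.9385e-7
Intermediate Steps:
L = 671562 (L = -1*(-671562) = 671562)
v(j, u) = 1844 - 1862*j
1/(L + v(-1466, 3033)) = 1/(671562 + (1844 - 1862*(-1466))) = 1/(671562 + (1844 + 2729692)) = 1/(671562 + 2731536) = 1/3403098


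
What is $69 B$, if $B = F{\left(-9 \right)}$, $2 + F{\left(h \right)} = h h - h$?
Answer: $6072$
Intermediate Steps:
$F{\left(h \right)} = -2 + h^{2} - h$ ($F{\left(h \right)} = -2 - \left(h - h h\right) = -2 + \left(h^{2} - h\right) = -2 + h^{2} - h$)
$B = 88$ ($B = -2 + \left(-9\right)^{2} - -9 = -2 + 81 + 9 = 88$)
$69 B = 69 \cdot 88 = 6072$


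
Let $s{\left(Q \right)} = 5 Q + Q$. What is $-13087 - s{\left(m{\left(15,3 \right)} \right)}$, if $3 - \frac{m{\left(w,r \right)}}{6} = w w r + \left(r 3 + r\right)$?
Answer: $11537$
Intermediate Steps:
$m{\left(w,r \right)} = 18 - 24 r - 6 r w^{2}$ ($m{\left(w,r \right)} = 18 - 6 \left(w w r + \left(r 3 + r\right)\right) = 18 - 6 \left(w^{2} r + \left(3 r + r\right)\right) = 18 - 6 \left(r w^{2} + 4 r\right) = 18 - 6 \left(4 r + r w^{2}\right) = 18 - \left(24 r + 6 r w^{2}\right) = 18 - 24 r - 6 r w^{2}$)
$s{\left(Q \right)} = 6 Q$
$-13087 - s{\left(m{\left(15,3 \right)} \right)} = -13087 - 6 \left(18 - 72 - 18 \cdot 15^{2}\right) = -13087 - 6 \left(18 - 72 - 18 \cdot 225\right) = -13087 - 6 \left(18 - 72 - 4050\right) = -13087 - 6 \left(-4104\right) = -13087 - -24624 = -13087 + 24624 = 11537$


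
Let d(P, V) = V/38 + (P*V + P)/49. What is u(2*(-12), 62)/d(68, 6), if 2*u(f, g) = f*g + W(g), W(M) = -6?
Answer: -99351/1313 ≈ -75.667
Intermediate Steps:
u(f, g) = -3 + f*g/2 (u(f, g) = (f*g - 6)/2 = (-6 + f*g)/2 = -3 + f*g/2)
d(P, V) = V/38 + P/49 + P*V/49 (d(P, V) = V*(1/38) + (P + P*V)*(1/49) = V/38 + (P/49 + P*V/49) = V/38 + P/49 + P*V/49)
u(2*(-12), 62)/d(68, 6) = (-3 + (½)*(2*(-12))*62)/((1/38)*6 + (1/49)*68 + (1/49)*68*6) = (-3 + (½)*(-24)*62)/(3/19 + 68/49 + 408/49) = (-3 - 744)/(1313/133) = -747*133/1313 = -99351/1313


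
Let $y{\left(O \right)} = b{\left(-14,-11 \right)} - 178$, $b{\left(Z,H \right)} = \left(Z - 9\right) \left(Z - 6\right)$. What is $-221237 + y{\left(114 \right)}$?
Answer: $-220955$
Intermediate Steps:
$b{\left(Z,H \right)} = \left(-9 + Z\right) \left(-6 + Z\right)$
$y{\left(O \right)} = 282$ ($y{\left(O \right)} = \left(54 + \left(-14\right)^{2} - -210\right) - 178 = \left(54 + 196 + 210\right) - 178 = 460 - 178 = 282$)
$-221237 + y{\left(114 \right)} = -221237 + 282 = -220955$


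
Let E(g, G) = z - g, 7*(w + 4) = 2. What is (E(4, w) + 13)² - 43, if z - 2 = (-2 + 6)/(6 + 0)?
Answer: 838/9 ≈ 93.111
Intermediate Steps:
w = -26/7 (w = -4 + (⅐)*2 = -4 + 2/7 = -26/7 ≈ -3.7143)
z = 8/3 (z = 2 + (-2 + 6)/(6 + 0) = 2 + 4/6 = 2 + 4*(⅙) = 2 + ⅔ = 8/3 ≈ 2.6667)
E(g, G) = 8/3 - g
(E(4, w) + 13)² - 43 = ((8/3 - 1*4) + 13)² - 43 = ((8/3 - 4) + 13)² - 43 = (-4/3 + 13)² - 43 = (35/3)² - 43 = 1225/9 - 43 = 838/9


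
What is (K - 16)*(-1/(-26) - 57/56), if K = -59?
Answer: 53475/728 ≈ 73.455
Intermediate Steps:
(K - 16)*(-1/(-26) - 57/56) = (-59 - 16)*(-1/(-26) - 57/56) = -75*(-1*(-1/26) - 57*1/56) = -75*(1/26 - 57/56) = -75*(-713/728) = 53475/728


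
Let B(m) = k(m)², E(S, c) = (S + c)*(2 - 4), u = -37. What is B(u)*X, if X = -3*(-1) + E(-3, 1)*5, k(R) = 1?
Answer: 23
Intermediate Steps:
E(S, c) = -2*S - 2*c (E(S, c) = (S + c)*(-2) = -2*S - 2*c)
B(m) = 1 (B(m) = 1² = 1)
X = 23 (X = -3*(-1) + (-2*(-3) - 2*1)*5 = 3 + (6 - 2)*5 = 3 + 4*5 = 3 + 20 = 23)
B(u)*X = 1*23 = 23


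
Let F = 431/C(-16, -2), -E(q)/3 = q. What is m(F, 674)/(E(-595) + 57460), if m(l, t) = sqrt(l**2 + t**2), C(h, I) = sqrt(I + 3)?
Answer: sqrt(640037)/59245 ≈ 0.013504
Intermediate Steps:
E(q) = -3*q
C(h, I) = sqrt(3 + I)
F = 431 (F = 431/(sqrt(3 - 2)) = 431/(sqrt(1)) = 431/1 = 431*1 = 431)
m(F, 674)/(E(-595) + 57460) = sqrt(431**2 + 674**2)/(-3*(-595) + 57460) = sqrt(185761 + 454276)/(1785 + 57460) = sqrt(640037)/59245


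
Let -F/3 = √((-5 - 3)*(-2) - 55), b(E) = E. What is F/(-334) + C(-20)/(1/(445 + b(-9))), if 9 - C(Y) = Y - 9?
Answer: 16568 + 3*I*√39/334 ≈ 16568.0 + 0.056093*I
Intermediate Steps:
C(Y) = 18 - Y (C(Y) = 9 - (Y - 9) = 9 - (-9 + Y) = 9 + (9 - Y) = 18 - Y)
F = -3*I*√39 (F = -3*√((-5 - 3)*(-2) - 55) = -3*√(-8*(-2) - 55) = -3*√(16 - 55) = -3*I*√39 ≈ -18.735*I)
F/(-334) + C(-20)/(1/(445 + b(-9))) = -3*I*√39/(-334) + (18 - 1*(-20))/(1/(445 - 9)) = -3*I*√39*(-1/334) + (18 + 20)/(1/436) = 3*I*√39/334 + 38/(1/436) = 3*I*√39/334 + 38*436 = 3*I*√39/334 + 16568 = 16568 + 3*I*√39/334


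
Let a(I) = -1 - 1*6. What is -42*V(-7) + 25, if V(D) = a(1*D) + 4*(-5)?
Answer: 1159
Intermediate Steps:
a(I) = -7 (a(I) = -1 - 6 = -7)
V(D) = -27 (V(D) = -7 + 4*(-5) = -7 - 20 = -27)
-42*V(-7) + 25 = -42*(-27) + 25 = 1134 + 25 = 1159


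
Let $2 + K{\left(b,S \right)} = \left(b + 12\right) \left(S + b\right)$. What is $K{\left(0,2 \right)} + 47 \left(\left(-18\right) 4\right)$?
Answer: $-3362$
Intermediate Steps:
$K{\left(b,S \right)} = -2 + \left(12 + b\right) \left(S + b\right)$ ($K{\left(b,S \right)} = -2 + \left(b + 12\right) \left(S + b\right) = -2 + \left(12 + b\right) \left(S + b\right)$)
$K{\left(0,2 \right)} + 47 \left(\left(-18\right) 4\right) = \left(-2 + 0^{2} + 12 \cdot 2 + 12 \cdot 0 + 2 \cdot 0\right) + 47 \left(\left(-18\right) 4\right) = \left(-2 + 0 + 24 + 0 + 0\right) + 47 \left(-72\right) = 22 - 3384 = -3362$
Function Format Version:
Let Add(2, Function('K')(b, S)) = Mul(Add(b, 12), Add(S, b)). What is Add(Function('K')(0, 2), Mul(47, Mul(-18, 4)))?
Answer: -3362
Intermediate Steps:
Function('K')(b, S) = Add(-2, Mul(Add(12, b), Add(S, b))) (Function('K')(b, S) = Add(-2, Mul(Add(b, 12), Add(S, b))) = Add(-2, Mul(Add(12, b), Add(S, b))))
Add(Function('K')(0, 2), Mul(47, Mul(-18, 4))) = Add(Add(-2, Pow(0, 2), Mul(12, 2), Mul(12, 0), Mul(2, 0)), Mul(47, Mul(-18, 4))) = Add(Add(-2, 0, 24, 0, 0), Mul(47, -72)) = Add(22, -3384) = -3362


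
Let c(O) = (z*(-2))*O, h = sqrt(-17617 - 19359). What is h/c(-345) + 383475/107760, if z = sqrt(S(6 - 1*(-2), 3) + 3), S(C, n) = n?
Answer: 25565/7184 + I*sqrt(13866)/1035 ≈ 3.5586 + 0.11377*I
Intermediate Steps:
z = sqrt(6) (z = sqrt(3 + 3) = sqrt(6) ≈ 2.4495)
h = 4*I*sqrt(2311) (h = sqrt(-36976) = 4*I*sqrt(2311) ≈ 192.29*I)
c(O) = -2*O*sqrt(6) (c(O) = (sqrt(6)*(-2))*O = (-2*sqrt(6))*O = -2*O*sqrt(6))
h/c(-345) + 383475/107760 = (4*I*sqrt(2311))/((-2*(-345)*sqrt(6))) + 383475/107760 = (4*I*sqrt(2311))/((690*sqrt(6))) + 383475*(1/107760) = (4*I*sqrt(2311))*(sqrt(6)/4140) + 25565/7184 = I*sqrt(13866)/1035 + 25565/7184 = 25565/7184 + I*sqrt(13866)/1035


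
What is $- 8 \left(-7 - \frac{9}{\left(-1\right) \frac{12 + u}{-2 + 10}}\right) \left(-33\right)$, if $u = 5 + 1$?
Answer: $-792$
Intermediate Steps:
$u = 6$
$- 8 \left(-7 - \frac{9}{\left(-1\right) \frac{12 + u}{-2 + 10}}\right) \left(-33\right) = - 8 \left(-7 - \frac{9}{\left(-1\right) \frac{12 + 6}{-2 + 10}}\right) \left(-33\right) = - 8 \left(-7 - \frac{9}{\left(-1\right) \frac{18}{8}}\right) \left(-33\right) = - 8 \left(-7 - \frac{9}{\left(-1\right) 18 \cdot \frac{1}{8}}\right) \left(-33\right) = - 8 \left(-7 - \frac{9}{\left(-1\right) \frac{9}{4}}\right) \left(-33\right) = - 8 \left(-7 - \frac{9}{- \frac{9}{4}}\right) \left(-33\right) = - 8 \left(-7 - 9 \left(- \frac{4}{9}\right)\right) \left(-33\right) = - 8 \left(-7 - -4\right) \left(-33\right) = - 8 \left(-7 + 4\right) \left(-33\right) = \left(-8\right) \left(-3\right) \left(-33\right) = 24 \left(-33\right) = -792$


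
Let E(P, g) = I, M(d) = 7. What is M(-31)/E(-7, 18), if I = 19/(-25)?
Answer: -175/19 ≈ -9.2105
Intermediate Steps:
I = -19/25 (I = 19*(-1/25) = -19/25 ≈ -0.76000)
E(P, g) = -19/25
M(-31)/E(-7, 18) = 7/(-19/25) = 7*(-25/19) = -175/19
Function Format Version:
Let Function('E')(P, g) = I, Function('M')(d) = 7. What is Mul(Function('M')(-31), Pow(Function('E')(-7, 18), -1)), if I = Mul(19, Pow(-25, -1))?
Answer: Rational(-175, 19) ≈ -9.2105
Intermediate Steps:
I = Rational(-19, 25) (I = Mul(19, Rational(-1, 25)) = Rational(-19, 25) ≈ -0.76000)
Function('E')(P, g) = Rational(-19, 25)
Mul(Function('M')(-31), Pow(Function('E')(-7, 18), -1)) = Mul(7, Pow(Rational(-19, 25), -1)) = Mul(7, Rational(-25, 19)) = Rational(-175, 19)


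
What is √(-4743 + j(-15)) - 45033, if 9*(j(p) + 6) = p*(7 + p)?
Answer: -45033 + I*√42621/3 ≈ -45033.0 + 68.816*I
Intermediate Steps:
j(p) = -6 + p*(7 + p)/9 (j(p) = -6 + (p*(7 + p))/9 = -6 + p*(7 + p)/9)
√(-4743 + j(-15)) - 45033 = √(-4743 + (-6 + (⅑)*(-15)² + (7/9)*(-15))) - 45033 = √(-4743 + (-6 + (⅑)*225 - 35/3)) - 45033 = √(-4743 + (-6 + 25 - 35/3)) - 45033 = √(-4743 + 22/3) - 45033 = √(-14207/3) - 45033 = I*√42621/3 - 45033 = -45033 + I*√42621/3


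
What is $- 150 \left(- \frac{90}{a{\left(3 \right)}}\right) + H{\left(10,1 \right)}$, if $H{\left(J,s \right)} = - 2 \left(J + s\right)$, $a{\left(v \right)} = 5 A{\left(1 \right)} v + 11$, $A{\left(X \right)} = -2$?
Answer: $- \frac{13918}{19} \approx -732.53$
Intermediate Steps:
$a{\left(v \right)} = 11 - 10 v$ ($a{\left(v \right)} = 5 \left(-2\right) v + 11 = - 10 v + 11 = 11 - 10 v$)
$H{\left(J,s \right)} = - 2 J - 2 s$
$- 150 \left(- \frac{90}{a{\left(3 \right)}}\right) + H{\left(10,1 \right)} = - 150 \left(- \frac{90}{11 - 30}\right) - 22 = - 150 \left(- \frac{90}{-19}\right) - 22 = - 150 \left(\left(-90\right) \left(- \frac{1}{19}\right)\right) - 22 = \left(-150\right) \frac{90}{19} - 22 = - \frac{13500}{19} - 22 = - \frac{13918}{19}$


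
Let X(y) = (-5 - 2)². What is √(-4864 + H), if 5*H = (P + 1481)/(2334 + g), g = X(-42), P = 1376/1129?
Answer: I*√35206141273089941/2690407 ≈ 69.741*I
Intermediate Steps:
P = 1376/1129 (P = 1376*(1/1129) = 1376/1129 ≈ 1.2188)
X(y) = 49 (X(y) = (-7)² = 49)
g = 49
H = 334685/2690407 (H = ((1376/1129 + 1481)/(2334 + 49))/5 = ((1673425/1129)/2383)/5 = ((1673425/1129)*(1/2383))/5 = (⅕)*(1673425/2690407) = 334685/2690407 ≈ 0.12440)
√(-4864 + H) = √(-4864 + 334685/2690407) = √(-13085804963/2690407) = I*√35206141273089941/2690407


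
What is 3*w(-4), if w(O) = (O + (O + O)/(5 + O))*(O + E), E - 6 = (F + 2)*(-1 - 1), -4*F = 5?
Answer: -18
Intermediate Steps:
F = -5/4 (F = -¼*5 = -5/4 ≈ -1.2500)
E = 9/2 (E = 6 + (-5/4 + 2)*(-1 - 1) = 6 + (¾)*(-2) = 6 - 3/2 = 9/2 ≈ 4.5000)
w(O) = (9/2 + O)*(O + 2*O/(5 + O)) (w(O) = (O + (O + O)/(5 + O))*(O + 9/2) = (O + (2*O)/(5 + O))*(9/2 + O) = (O + 2*O/(5 + O))*(9/2 + O) = (9/2 + O)*(O + 2*O/(5 + O)))
3*w(-4) = 3*((½)*(-4)*(63 + 2*(-4)² + 23*(-4))/(5 - 4)) = 3*((½)*(-4)*(63 + 2*16 - 92)/1) = 3*((½)*(-4)*1*(63 + 32 - 92)) = 3*((½)*(-4)*1*3) = 3*(-6) = -18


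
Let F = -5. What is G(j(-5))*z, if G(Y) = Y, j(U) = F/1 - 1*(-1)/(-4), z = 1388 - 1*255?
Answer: -23793/4 ≈ -5948.3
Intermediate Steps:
z = 1133 (z = 1388 - 255 = 1133)
j(U) = -21/4 (j(U) = -5/1 - 1*(-1)/(-4) = -5*1 + 1*(-1/4) = -5 - 1/4 = -21/4)
G(j(-5))*z = -21/4*1133 = -23793/4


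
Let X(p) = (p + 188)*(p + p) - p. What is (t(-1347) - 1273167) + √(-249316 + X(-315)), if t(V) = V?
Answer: -1274514 + I*√168991 ≈ -1.2745e+6 + 411.08*I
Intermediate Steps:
X(p) = -p + 2*p*(188 + p) (X(p) = (188 + p)*(2*p) - p = 2*p*(188 + p) - p = -p + 2*p*(188 + p))
(t(-1347) - 1273167) + √(-249316 + X(-315)) = (-1347 - 1273167) + √(-249316 - 315*(375 + 2*(-315))) = -1274514 + √(-249316 - 315*(375 - 630)) = -1274514 + √(-249316 - 315*(-255)) = -1274514 + √(-249316 + 80325) = -1274514 + √(-168991) = -1274514 + I*√168991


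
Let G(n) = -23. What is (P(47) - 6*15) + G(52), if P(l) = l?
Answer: -66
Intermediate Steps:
(P(47) - 6*15) + G(52) = (47 - 6*15) - 23 = (47 - 90) - 23 = -43 - 23 = -66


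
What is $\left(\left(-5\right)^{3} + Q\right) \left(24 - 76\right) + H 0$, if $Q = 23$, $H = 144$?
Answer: $5304$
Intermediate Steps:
$\left(\left(-5\right)^{3} + Q\right) \left(24 - 76\right) + H 0 = \left(\left(-5\right)^{3} + 23\right) \left(24 - 76\right) + 144 \cdot 0 = \left(-125 + 23\right) \left(-52\right) + 0 = \left(-102\right) \left(-52\right) + 0 = 5304 + 0 = 5304$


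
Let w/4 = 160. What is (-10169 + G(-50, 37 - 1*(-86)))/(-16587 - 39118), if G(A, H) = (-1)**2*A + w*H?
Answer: -68501/55705 ≈ -1.2297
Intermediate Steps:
w = 640 (w = 4*160 = 640)
G(A, H) = A + 640*H (G(A, H) = (-1)**2*A + 640*H = 1*A + 640*H = A + 640*H)
(-10169 + G(-50, 37 - 1*(-86)))/(-16587 - 39118) = (-10169 + (-50 + 640*(37 - 1*(-86))))/(-16587 - 39118) = (-10169 + (-50 + 640*(37 + 86)))/(-55705) = (-10169 + (-50 + 640*123))*(-1/55705) = (-10169 + (-50 + 78720))*(-1/55705) = (-10169 + 78670)*(-1/55705) = 68501*(-1/55705) = -68501/55705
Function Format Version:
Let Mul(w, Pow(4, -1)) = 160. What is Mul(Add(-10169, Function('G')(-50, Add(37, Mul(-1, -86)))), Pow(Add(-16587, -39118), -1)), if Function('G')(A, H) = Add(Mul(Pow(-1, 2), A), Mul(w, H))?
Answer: Rational(-68501, 55705) ≈ -1.2297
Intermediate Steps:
w = 640 (w = Mul(4, 160) = 640)
Function('G')(A, H) = Add(A, Mul(640, H)) (Function('G')(A, H) = Add(Mul(Pow(-1, 2), A), Mul(640, H)) = Add(Mul(1, A), Mul(640, H)) = Add(A, Mul(640, H)))
Mul(Add(-10169, Function('G')(-50, Add(37, Mul(-1, -86)))), Pow(Add(-16587, -39118), -1)) = Mul(Add(-10169, Add(-50, Mul(640, Add(37, Mul(-1, -86))))), Pow(Add(-16587, -39118), -1)) = Mul(Add(-10169, Add(-50, Mul(640, Add(37, 86)))), Pow(-55705, -1)) = Mul(Add(-10169, Add(-50, Mul(640, 123))), Rational(-1, 55705)) = Mul(Add(-10169, Add(-50, 78720)), Rational(-1, 55705)) = Mul(Add(-10169, 78670), Rational(-1, 55705)) = Mul(68501, Rational(-1, 55705)) = Rational(-68501, 55705)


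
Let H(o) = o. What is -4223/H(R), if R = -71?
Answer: 4223/71 ≈ 59.479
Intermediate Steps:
-4223/H(R) = -4223/(-71) = -4223*(-1/71) = 4223/71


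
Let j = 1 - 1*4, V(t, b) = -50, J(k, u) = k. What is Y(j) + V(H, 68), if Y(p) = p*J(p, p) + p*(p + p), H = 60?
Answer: -23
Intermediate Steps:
j = -3 (j = 1 - 4 = -3)
Y(p) = 3*p² (Y(p) = p*p + p*(p + p) = p² + p*(2*p) = p² + 2*p² = 3*p²)
Y(j) + V(H, 68) = 3*(-3)² - 50 = 3*9 - 50 = 27 - 50 = -23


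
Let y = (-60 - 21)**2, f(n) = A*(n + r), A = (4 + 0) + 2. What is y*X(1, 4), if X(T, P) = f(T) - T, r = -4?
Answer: -124659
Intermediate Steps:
A = 6 (A = 4 + 2 = 6)
f(n) = -24 + 6*n (f(n) = 6*(n - 4) = 6*(-4 + n) = -24 + 6*n)
X(T, P) = -24 + 5*T (X(T, P) = (-24 + 6*T) - T = -24 + 5*T)
y = 6561 (y = (-81)**2 = 6561)
y*X(1, 4) = 6561*(-24 + 5*1) = 6561*(-24 + 5) = 6561*(-19) = -124659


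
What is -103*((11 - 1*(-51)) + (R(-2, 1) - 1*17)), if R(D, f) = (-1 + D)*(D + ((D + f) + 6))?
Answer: -3708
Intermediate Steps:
R(D, f) = (-1 + D)*(6 + f + 2*D) (R(D, f) = (-1 + D)*(D + (6 + D + f)) = (-1 + D)*(6 + f + 2*D))
-103*((11 - 1*(-51)) + (R(-2, 1) - 1*17)) = -103*((11 - 1*(-51)) + ((-6 - 1*1 + 2*(-2)² + 4*(-2) - 2*1) - 1*17)) = -103*((11 + 51) + ((-6 - 1 + 2*4 - 8 - 2) - 17)) = -103*(62 + ((-6 - 1 + 8 - 8 - 2) - 17)) = -103*(62 + (-9 - 17)) = -103*(62 - 26) = -103*36 = -3708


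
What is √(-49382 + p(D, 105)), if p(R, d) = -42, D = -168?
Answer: 4*I*√3089 ≈ 222.32*I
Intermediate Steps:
√(-49382 + p(D, 105)) = √(-49382 - 42) = √(-49424) = 4*I*√3089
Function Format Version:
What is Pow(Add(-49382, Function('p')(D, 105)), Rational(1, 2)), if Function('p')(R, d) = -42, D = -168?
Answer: Mul(4, I, Pow(3089, Rational(1, 2))) ≈ Mul(222.32, I)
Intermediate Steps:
Pow(Add(-49382, Function('p')(D, 105)), Rational(1, 2)) = Pow(Add(-49382, -42), Rational(1, 2)) = Pow(-49424, Rational(1, 2)) = Mul(4, I, Pow(3089, Rational(1, 2)))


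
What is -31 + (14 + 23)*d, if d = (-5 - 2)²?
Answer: 1782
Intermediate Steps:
d = 49 (d = (-7)² = 49)
-31 + (14 + 23)*d = -31 + (14 + 23)*49 = -31 + 37*49 = -31 + 1813 = 1782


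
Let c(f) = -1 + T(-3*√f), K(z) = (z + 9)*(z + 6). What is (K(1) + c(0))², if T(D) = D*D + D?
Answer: 4761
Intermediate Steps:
T(D) = D + D² (T(D) = D² + D = D + D²)
K(z) = (6 + z)*(9 + z) (K(z) = (9 + z)*(6 + z) = (6 + z)*(9 + z))
c(f) = -1 - 3*√f*(1 - 3*√f) (c(f) = -1 + (-3*√f)*(1 - 3*√f) = -1 - 3*√f*(1 - 3*√f))
(K(1) + c(0))² = ((54 + 1² + 15*1) + (-1 - 3*√0 + 9*0))² = ((54 + 1 + 15) + (-1 - 3*0 + 0))² = (70 + (-1 + 0 + 0))² = (70 - 1)² = 69² = 4761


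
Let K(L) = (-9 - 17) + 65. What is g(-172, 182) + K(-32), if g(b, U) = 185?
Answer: 224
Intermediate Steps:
K(L) = 39 (K(L) = -26 + 65 = 39)
g(-172, 182) + K(-32) = 185 + 39 = 224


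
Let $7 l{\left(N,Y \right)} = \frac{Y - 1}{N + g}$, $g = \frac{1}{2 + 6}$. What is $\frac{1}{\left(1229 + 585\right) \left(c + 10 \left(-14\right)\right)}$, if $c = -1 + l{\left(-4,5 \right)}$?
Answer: $- \frac{217}{55561006} \approx -3.9056 \cdot 10^{-6}$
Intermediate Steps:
$g = \frac{1}{8} \approx 0.125$
$l{\left(N,Y \right)} = \frac{-1 + Y}{7 \left(\frac{1}{8} + N\right)}$ ($l{\left(N,Y \right)} = \frac{\left(Y - 1\right) \frac{1}{N + \frac{1}{8}}}{7} = \frac{\left(-1 + Y\right) \frac{1}{\frac{1}{8} + N}}{7} = \frac{\frac{1}{\frac{1}{8} + N} \left(-1 + Y\right)}{7} = \frac{-1 + Y}{7 \left(\frac{1}{8} + N\right)}$)
$c = - \frac{249}{217}$ ($c = -1 + \frac{8 \left(-1 + 5\right)}{7 \left(1 + 8 \left(-4\right)\right)} = -1 + \frac{8}{7} \frac{1}{1 - 32} \cdot 4 = -1 + \frac{8}{7} \frac{1}{-31} \cdot 4 = -1 + \frac{8}{7} \left(- \frac{1}{31}\right) 4 = -1 - \frac{32}{217} = - \frac{249}{217} \approx -1.1475$)
$\frac{1}{\left(1229 + 585\right) \left(c + 10 \left(-14\right)\right)} = \frac{1}{\left(1229 + 585\right) \left(- \frac{249}{217} + 10 \left(-14\right)\right)} = \frac{1}{1814 \left(- \frac{249}{217} - 140\right)} = \frac{1}{1814 \left(- \frac{30629}{217}\right)} = \frac{1}{- \frac{55561006}{217}} = - \frac{217}{55561006}$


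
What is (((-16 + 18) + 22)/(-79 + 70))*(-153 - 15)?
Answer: 448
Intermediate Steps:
(((-16 + 18) + 22)/(-79 + 70))*(-153 - 15) = ((2 + 22)/(-9))*(-168) = (24*(-1/9))*(-168) = -8/3*(-168) = 448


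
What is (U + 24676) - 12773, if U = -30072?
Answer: -18169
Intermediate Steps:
(U + 24676) - 12773 = (-30072 + 24676) - 12773 = -5396 - 12773 = -18169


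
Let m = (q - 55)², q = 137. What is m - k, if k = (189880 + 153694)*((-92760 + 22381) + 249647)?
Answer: -61591817108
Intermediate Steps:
k = 61591823832 (k = 343574*(-70379 + 249647) = 343574*179268 = 61591823832)
m = 6724 (m = (137 - 55)² = 82² = 6724)
m - k = 6724 - 1*61591823832 = 6724 - 61591823832 = -61591817108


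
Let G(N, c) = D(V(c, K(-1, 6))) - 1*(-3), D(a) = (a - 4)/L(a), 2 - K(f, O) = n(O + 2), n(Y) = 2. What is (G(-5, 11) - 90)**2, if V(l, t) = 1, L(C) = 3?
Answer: 7744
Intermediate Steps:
K(f, O) = 0 (K(f, O) = 2 - 1*2 = 2 - 2 = 0)
D(a) = -4/3 + a/3 (D(a) = (a - 4)/3 = (-4 + a)*(1/3) = -4/3 + a/3)
G(N, c) = 2 (G(N, c) = (-4/3 + (1/3)*1) - 1*(-3) = (-4/3 + 1/3) + 3 = -1 + 3 = 2)
(G(-5, 11) - 90)**2 = (2 - 90)**2 = (-88)**2 = 7744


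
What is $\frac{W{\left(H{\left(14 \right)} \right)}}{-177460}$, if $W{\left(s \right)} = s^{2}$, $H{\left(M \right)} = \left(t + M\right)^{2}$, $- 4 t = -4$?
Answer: $- \frac{10125}{35492} \approx -0.28528$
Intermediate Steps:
$t = 1$ ($t = \left(- \frac{1}{4}\right) \left(-4\right) = 1$)
$H{\left(M \right)} = \left(1 + M\right)^{2}$
$\frac{W{\left(H{\left(14 \right)} \right)}}{-177460} = \frac{\left(\left(1 + 14\right)^{2}\right)^{2}}{-177460} = \left(15^{2}\right)^{2} \left(- \frac{1}{177460}\right) = 225^{2} \left(- \frac{1}{177460}\right) = 50625 \left(- \frac{1}{177460}\right) = - \frac{10125}{35492}$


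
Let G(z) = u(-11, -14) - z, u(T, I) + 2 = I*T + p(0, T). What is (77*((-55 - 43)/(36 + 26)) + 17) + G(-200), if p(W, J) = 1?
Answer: 7697/31 ≈ 248.29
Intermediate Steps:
u(T, I) = -1 + I*T (u(T, I) = -2 + (I*T + 1) = -2 + (1 + I*T) = -1 + I*T)
G(z) = 153 - z (G(z) = (-1 - 14*(-11)) - z = (-1 + 154) - z = 153 - z)
(77*((-55 - 43)/(36 + 26)) + 17) + G(-200) = (77*((-55 - 43)/(36 + 26)) + 17) + (153 - 1*(-200)) = (77*(-98/62) + 17) + (153 + 200) = (77*(-98*1/62) + 17) + 353 = (77*(-49/31) + 17) + 353 = (-3773/31 + 17) + 353 = -3246/31 + 353 = 7697/31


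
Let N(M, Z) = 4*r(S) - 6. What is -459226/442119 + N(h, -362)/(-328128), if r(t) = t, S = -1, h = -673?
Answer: -25113414623/24178603872 ≈ -1.0387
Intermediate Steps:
N(M, Z) = -10 (N(M, Z) = 4*(-1) - 6 = -4 - 6 = -10)
-459226/442119 + N(h, -362)/(-328128) = -459226/442119 - 10/(-328128) = -459226*1/442119 - 10*(-1/328128) = -459226/442119 + 5/164064 = -25113414623/24178603872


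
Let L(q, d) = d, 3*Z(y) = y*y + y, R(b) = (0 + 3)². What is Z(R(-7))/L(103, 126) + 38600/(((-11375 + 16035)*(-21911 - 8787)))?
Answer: 17861320/75102657 ≈ 0.23783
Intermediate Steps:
R(b) = 9 (R(b) = 3² = 9)
Z(y) = y/3 + y²/3 (Z(y) = (y*y + y)/3 = (y² + y)/3 = (y + y²)/3 = y/3 + y²/3)
Z(R(-7))/L(103, 126) + 38600/(((-11375 + 16035)*(-21911 - 8787))) = ((⅓)*9*(1 + 9))/126 + 38600/(((-11375 + 16035)*(-21911 - 8787))) = ((⅓)*9*10)*(1/126) + 38600/((4660*(-30698))) = 30*(1/126) + 38600/(-143052680) = 5/21 + 38600*(-1/143052680) = 5/21 - 965/3576317 = 17861320/75102657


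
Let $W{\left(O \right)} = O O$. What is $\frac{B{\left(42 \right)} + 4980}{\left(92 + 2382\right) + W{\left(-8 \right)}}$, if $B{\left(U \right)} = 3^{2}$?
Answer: $\frac{1663}{846} \approx 1.9657$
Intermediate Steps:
$W{\left(O \right)} = O^{2}$
$B{\left(U \right)} = 9$
$\frac{B{\left(42 \right)} + 4980}{\left(92 + 2382\right) + W{\left(-8 \right)}} = \frac{9 + 4980}{\left(92 + 2382\right) + \left(-8\right)^{2}} = \frac{4989}{2474 + 64} = \frac{4989}{2538} = 4989 \cdot \frac{1}{2538} = \frac{1663}{846}$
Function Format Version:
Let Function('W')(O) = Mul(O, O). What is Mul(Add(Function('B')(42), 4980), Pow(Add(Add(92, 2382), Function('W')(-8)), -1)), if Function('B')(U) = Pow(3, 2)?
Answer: Rational(1663, 846) ≈ 1.9657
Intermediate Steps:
Function('W')(O) = Pow(O, 2)
Function('B')(U) = 9
Mul(Add(Function('B')(42), 4980), Pow(Add(Add(92, 2382), Function('W')(-8)), -1)) = Mul(Add(9, 4980), Pow(Add(Add(92, 2382), Pow(-8, 2)), -1)) = Mul(4989, Pow(Add(2474, 64), -1)) = Mul(4989, Pow(2538, -1)) = Mul(4989, Rational(1, 2538)) = Rational(1663, 846)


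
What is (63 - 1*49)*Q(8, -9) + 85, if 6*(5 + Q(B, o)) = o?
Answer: -6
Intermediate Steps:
Q(B, o) = -5 + o/6
(63 - 1*49)*Q(8, -9) + 85 = (63 - 1*49)*(-5 + (⅙)*(-9)) + 85 = (63 - 49)*(-5 - 3/2) + 85 = 14*(-13/2) + 85 = -91 + 85 = -6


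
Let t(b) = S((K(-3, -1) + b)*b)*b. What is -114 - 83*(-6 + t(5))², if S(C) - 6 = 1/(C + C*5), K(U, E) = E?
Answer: -27698771/576 ≈ -48088.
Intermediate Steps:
S(C) = 6 + 1/(6*C) (S(C) = 6 + 1/(C + C*5) = 6 + 1/(C + 5*C) = 6 + 1/(6*C))
t(b) = b*(6 + 1/(6*b*(-1 + b))) (t(b) = (6 + 1/(6*(((-1 + b)*b))))*b = (6 + 1/(6*((b*(-1 + b)))))*b = (6 + (1/(b*(-1 + b)))/6)*b = (6 + 1/(6*b*(-1 + b)))*b = b*(6 + 1/(6*b*(-1 + b))))
-114 - 83*(-6 + t(5))² = -114 - 83*(-6 + (1 + 36*5*(-1 + 5))/(6*(-1 + 5)))² = -114 - 83*(-6 + (⅙)*(1 + 36*5*4)/4)² = -114 - 83*(-6 + (⅙)*(¼)*(1 + 720))² = -114 - 83*(-6 + (⅙)*(¼)*721)² = -114 - 83*(-6 + 721/24)² = -114 - 83*(577/24)² = -114 - 83*332929/576 = -114 - 27633107/576 = -27698771/576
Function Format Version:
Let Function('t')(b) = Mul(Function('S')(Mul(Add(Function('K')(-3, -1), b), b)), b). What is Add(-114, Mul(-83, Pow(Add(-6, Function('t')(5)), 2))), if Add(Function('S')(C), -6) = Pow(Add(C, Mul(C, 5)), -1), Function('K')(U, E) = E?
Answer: Rational(-27698771, 576) ≈ -48088.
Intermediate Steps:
Function('S')(C) = Add(6, Mul(Rational(1, 6), Pow(C, -1))) (Function('S')(C) = Add(6, Pow(Add(C, Mul(C, 5)), -1)) = Add(6, Pow(Add(C, Mul(5, C)), -1)) = Add(6, Pow(Mul(6, C), -1)) = Add(6, Mul(Rational(1, 6), Pow(C, -1))))
Function('t')(b) = Mul(b, Add(6, Mul(Rational(1, 6), Pow(b, -1), Pow(Add(-1, b), -1)))) (Function('t')(b) = Mul(Add(6, Mul(Rational(1, 6), Pow(Mul(Add(-1, b), b), -1))), b) = Mul(Add(6, Mul(Rational(1, 6), Pow(Mul(b, Add(-1, b)), -1))), b) = Mul(Add(6, Mul(Rational(1, 6), Mul(Pow(b, -1), Pow(Add(-1, b), -1)))), b) = Mul(Add(6, Mul(Rational(1, 6), Pow(b, -1), Pow(Add(-1, b), -1))), b) = Mul(b, Add(6, Mul(Rational(1, 6), Pow(b, -1), Pow(Add(-1, b), -1)))))
Add(-114, Mul(-83, Pow(Add(-6, Function('t')(5)), 2))) = Add(-114, Mul(-83, Pow(Add(-6, Mul(Rational(1, 6), Pow(Add(-1, 5), -1), Add(1, Mul(36, 5, Add(-1, 5))))), 2))) = Add(-114, Mul(-83, Pow(Add(-6, Mul(Rational(1, 6), Pow(4, -1), Add(1, Mul(36, 5, 4)))), 2))) = Add(-114, Mul(-83, Pow(Add(-6, Mul(Rational(1, 6), Rational(1, 4), Add(1, 720))), 2))) = Add(-114, Mul(-83, Pow(Add(-6, Mul(Rational(1, 6), Rational(1, 4), 721)), 2))) = Add(-114, Mul(-83, Pow(Add(-6, Rational(721, 24)), 2))) = Add(-114, Mul(-83, Pow(Rational(577, 24), 2))) = Add(-114, Mul(-83, Rational(332929, 576))) = Add(-114, Rational(-27633107, 576)) = Rational(-27698771, 576)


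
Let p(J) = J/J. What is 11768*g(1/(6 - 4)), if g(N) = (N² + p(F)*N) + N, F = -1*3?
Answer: 14710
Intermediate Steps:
F = -3
p(J) = 1
g(N) = N² + 2*N (g(N) = (N² + 1*N) + N = (N² + N) + N = (N + N²) + N = N² + 2*N)
11768*g(1/(6 - 4)) = 11768*((2 + 1/(6 - 4))/(6 - 4)) = 11768*((2 + 1/2)/2) = 11768*((2 + ½)/2) = 11768*((½)*(5/2)) = 11768*(5/4) = 14710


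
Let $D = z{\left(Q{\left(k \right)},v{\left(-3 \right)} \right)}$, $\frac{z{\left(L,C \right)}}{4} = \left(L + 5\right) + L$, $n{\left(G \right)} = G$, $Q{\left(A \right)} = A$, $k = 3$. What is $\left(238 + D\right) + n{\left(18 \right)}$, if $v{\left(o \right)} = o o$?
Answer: $300$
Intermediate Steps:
$v{\left(o \right)} = o^{2}$
$z{\left(L,C \right)} = 20 + 8 L$ ($z{\left(L,C \right)} = 4 \left(\left(L + 5\right) + L\right) = 4 \left(\left(5 + L\right) + L\right) = 4 \left(5 + 2 L\right) = 20 + 8 L$)
$D = 44$ ($D = 20 + 8 \cdot 3 = 20 + 24 = 44$)
$\left(238 + D\right) + n{\left(18 \right)} = \left(238 + 44\right) + 18 = 282 + 18 = 300$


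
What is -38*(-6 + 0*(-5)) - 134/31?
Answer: 6934/31 ≈ 223.68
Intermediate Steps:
-38*(-6 + 0*(-5)) - 134/31 = -38*(-6 + 0) - 134*1/31 = -38*(-6) - 134/31 = 228 - 134/31 = 6934/31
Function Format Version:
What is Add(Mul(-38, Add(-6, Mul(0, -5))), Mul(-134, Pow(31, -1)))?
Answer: Rational(6934, 31) ≈ 223.68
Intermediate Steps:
Add(Mul(-38, Add(-6, Mul(0, -5))), Mul(-134, Pow(31, -1))) = Add(Mul(-38, Add(-6, 0)), Mul(-134, Rational(1, 31))) = Add(Mul(-38, -6), Rational(-134, 31)) = Add(228, Rational(-134, 31)) = Rational(6934, 31)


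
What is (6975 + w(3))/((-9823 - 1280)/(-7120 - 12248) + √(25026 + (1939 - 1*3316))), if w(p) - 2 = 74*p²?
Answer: -182619212808/985675109063 + 318559750848*√23649/985675109063 ≈ 49.516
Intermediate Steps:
w(p) = 2 + 74*p²
(6975 + w(3))/((-9823 - 1280)/(-7120 - 12248) + √(25026 + (1939 - 1*3316))) = (6975 + (2 + 74*3²))/((-9823 - 1280)/(-7120 - 12248) + √(25026 + (1939 - 1*3316))) = (6975 + (2 + 74*9))/(-11103/(-19368) + √(25026 + (1939 - 3316))) = (6975 + (2 + 666))/(-11103*(-1/19368) + √(25026 - 1377)) = (6975 + 668)/(3701/6456 + √23649) = 7643/(3701/6456 + √23649)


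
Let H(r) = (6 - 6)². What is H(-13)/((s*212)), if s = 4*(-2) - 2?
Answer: 0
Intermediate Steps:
H(r) = 0 (H(r) = 0² = 0)
s = -10 (s = -8 - 2 = -10)
H(-13)/((s*212)) = 0/((-10*212)) = 0/(-2120) = 0*(-1/2120) = 0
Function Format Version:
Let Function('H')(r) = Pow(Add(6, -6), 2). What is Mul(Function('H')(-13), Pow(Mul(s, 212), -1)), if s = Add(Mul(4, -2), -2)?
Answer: 0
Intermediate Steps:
Function('H')(r) = 0 (Function('H')(r) = Pow(0, 2) = 0)
s = -10 (s = Add(-8, -2) = -10)
Mul(Function('H')(-13), Pow(Mul(s, 212), -1)) = Mul(0, Pow(Mul(-10, 212), -1)) = Mul(0, Pow(-2120, -1)) = Mul(0, Rational(-1, 2120)) = 0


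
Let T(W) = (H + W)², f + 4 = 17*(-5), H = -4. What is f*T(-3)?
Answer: -4361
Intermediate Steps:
f = -89 (f = -4 + 17*(-5) = -4 - 85 = -89)
T(W) = (-4 + W)²
f*T(-3) = -89*(-4 - 3)² = -89*(-7)² = -89*49 = -4361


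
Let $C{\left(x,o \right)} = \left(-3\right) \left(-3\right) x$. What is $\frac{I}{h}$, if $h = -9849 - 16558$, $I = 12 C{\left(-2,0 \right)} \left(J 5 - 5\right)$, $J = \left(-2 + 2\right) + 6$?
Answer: $\frac{5400}{26407} \approx 0.20449$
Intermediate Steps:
$J = 6$ ($J = 0 + 6 = 6$)
$C{\left(x,o \right)} = 9 x$
$I = -5400$ ($I = 12 \cdot 9 \left(-2\right) \left(6 \cdot 5 - 5\right) = 12 \left(-18\right) \left(30 - 5\right) = \left(-216\right) 25 = -5400$)
$h = -26407$
$\frac{I}{h} = - \frac{5400}{-26407} = \left(-5400\right) \left(- \frac{1}{26407}\right) = \frac{5400}{26407}$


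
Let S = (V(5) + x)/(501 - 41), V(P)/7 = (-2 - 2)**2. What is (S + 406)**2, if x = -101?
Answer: 34883406441/211600 ≈ 1.6486e+5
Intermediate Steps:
V(P) = 112 (V(P) = 7*(-2 - 2)**2 = 7*(-4)**2 = 7*16 = 112)
S = 11/460 (S = (112 - 101)/(501 - 41) = 11/460 ≈ 0.023913)
(S + 406)**2 = (11/460 + 406)**2 = (186771/460)**2 = 34883406441/211600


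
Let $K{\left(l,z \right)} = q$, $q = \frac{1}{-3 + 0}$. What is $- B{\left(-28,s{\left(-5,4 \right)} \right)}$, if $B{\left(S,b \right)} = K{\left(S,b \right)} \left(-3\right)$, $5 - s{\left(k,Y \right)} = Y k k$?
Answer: $-1$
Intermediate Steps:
$q = - \frac{1}{3}$ ($q = \frac{1}{-3} = - \frac{1}{3} \approx -0.33333$)
$K{\left(l,z \right)} = - \frac{1}{3}$
$s{\left(k,Y \right)} = 5 - Y k^{2}$ ($s{\left(k,Y \right)} = 5 - Y k k = 5 - Y k^{2}$)
$B{\left(S,b \right)} = 1$ ($B{\left(S,b \right)} = \left(- \frac{1}{3}\right) \left(-3\right) = 1$)
$- B{\left(-28,s{\left(-5,4 \right)} \right)} = \left(-1\right) 1 = -1$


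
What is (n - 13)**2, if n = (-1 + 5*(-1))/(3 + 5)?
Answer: 3025/16 ≈ 189.06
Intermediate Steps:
n = -3/4 (n = (-1 - 5)/8 = -6*1/8 = -3/4 ≈ -0.75000)
(n - 13)**2 = (-3/4 - 13)**2 = (-55/4)**2 = 3025/16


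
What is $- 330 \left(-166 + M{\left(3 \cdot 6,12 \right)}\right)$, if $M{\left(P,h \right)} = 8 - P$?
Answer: $58080$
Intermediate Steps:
$- 330 \left(-166 + M{\left(3 \cdot 6,12 \right)}\right) = - 330 \left(-166 + \left(8 - 3 \cdot 6\right)\right) = - 330 \left(-166 + \left(8 - 18\right)\right) = - 330 \left(-166 - 10\right) = \left(-330\right) \left(-176\right) = 58080$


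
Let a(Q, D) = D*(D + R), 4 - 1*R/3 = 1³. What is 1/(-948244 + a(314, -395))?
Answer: -1/795774 ≈ -1.2566e-6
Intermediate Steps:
R = 9 (R = 12 - 3*1³ = 12 - 3*1 = 12 - 3 = 9)
a(Q, D) = D*(9 + D) (a(Q, D) = D*(D + 9) = D*(9 + D))
1/(-948244 + a(314, -395)) = 1/(-948244 - 395*(9 - 395)) = 1/(-948244 - 395*(-386)) = 1/(-948244 + 152470) = 1/(-795774) = -1/795774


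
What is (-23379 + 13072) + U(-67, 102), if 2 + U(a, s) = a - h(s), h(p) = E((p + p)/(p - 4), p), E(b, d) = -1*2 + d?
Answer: -10476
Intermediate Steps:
E(b, d) = -2 + d
h(p) = -2 + p
U(a, s) = a - s (U(a, s) = -2 + (a - (-2 + s)) = -2 + (a + (2 - s)) = -2 + (2 + a - s) = a - s)
(-23379 + 13072) + U(-67, 102) = (-23379 + 13072) + (-67 - 1*102) = -10307 + (-67 - 102) = -10307 - 169 = -10476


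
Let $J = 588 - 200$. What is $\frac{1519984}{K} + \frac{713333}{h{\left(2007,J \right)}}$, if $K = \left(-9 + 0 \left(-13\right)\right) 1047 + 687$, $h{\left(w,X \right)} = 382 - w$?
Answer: $- \frac{41834861}{68250} \approx -612.96$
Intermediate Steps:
$J = 388$ ($J = 588 - 200 = 388$)
$K = -8736$ ($K = \left(-9 + 0\right) 1047 + 687 = \left(-9\right) 1047 + 687 = -9423 + 687 = -8736$)
$\frac{1519984}{K} + \frac{713333}{h{\left(2007,J \right)}} = \frac{1519984}{-8736} + \frac{713333}{382 - 2007} = 1519984 \left(- \frac{1}{8736}\right) + \frac{713333}{382 - 2007} = - \frac{94999}{546} + \frac{713333}{-1625} = - \frac{94999}{546} + 713333 \left(- \frac{1}{1625}\right) = - \frac{94999}{546} - \frac{713333}{1625} = - \frac{41834861}{68250}$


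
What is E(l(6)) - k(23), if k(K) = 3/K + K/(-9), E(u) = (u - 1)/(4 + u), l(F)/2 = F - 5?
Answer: 1073/414 ≈ 2.5918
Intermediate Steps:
l(F) = -10 + 2*F (l(F) = 2*(F - 5) = 2*(-5 + F) = -10 + 2*F)
E(u) = (-1 + u)/(4 + u)
k(K) = 3/K - K/9 (k(K) = 3/K + K*(-⅑) = 3/K - K/9)
E(l(6)) - k(23) = (-1 + (-10 + 2*6))/(4 + (-10 + 2*6)) - (3/23 - ⅑*23) = (-1 + (-10 + 12))/(4 + (-10 + 12)) - (3*(1/23) - 23/9) = (-1 + 2)/(4 + 2) - (3/23 - 23/9) = 1/6 - 1*(-502/207) = (⅙)*1 + 502/207 = ⅙ + 502/207 = 1073/414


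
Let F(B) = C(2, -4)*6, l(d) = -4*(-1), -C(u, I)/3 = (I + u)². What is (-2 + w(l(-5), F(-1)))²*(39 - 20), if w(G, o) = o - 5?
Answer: 118579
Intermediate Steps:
C(u, I) = -3*(I + u)²
l(d) = 4
F(B) = -72 (F(B) = -3*(-4 + 2)²*6 = -3*(-2)²*6 = -3*4*6 = -12*6 = -72)
w(G, o) = -5 + o
(-2 + w(l(-5), F(-1)))²*(39 - 20) = (-2 + (-5 - 72))²*(39 - 20) = (-2 - 77)²*19 = (-79)²*19 = 6241*19 = 118579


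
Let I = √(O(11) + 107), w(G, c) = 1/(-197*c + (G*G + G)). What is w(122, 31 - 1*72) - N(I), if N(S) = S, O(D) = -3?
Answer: 1/23083 - 2*√26 ≈ -10.198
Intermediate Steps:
w(G, c) = 1/(G + G² - 197*c) (w(G, c) = 1/(-197*c + (G² + G)) = 1/(-197*c + (G + G²)) = 1/(G + G² - 197*c))
I = 2*√26 (I = √(-3 + 107) = √104 = 2*√26 ≈ 10.198)
w(122, 31 - 1*72) - N(I) = 1/(122 + 122² - 197*(31 - 1*72)) - 2*√26 = 1/(122 + 14884 - 197*(31 - 72)) - 2*√26 = 1/(122 + 14884 - 197*(-41)) - 2*√26 = 1/(122 + 14884 + 8077) - 2*√26 = 1/23083 - 2*√26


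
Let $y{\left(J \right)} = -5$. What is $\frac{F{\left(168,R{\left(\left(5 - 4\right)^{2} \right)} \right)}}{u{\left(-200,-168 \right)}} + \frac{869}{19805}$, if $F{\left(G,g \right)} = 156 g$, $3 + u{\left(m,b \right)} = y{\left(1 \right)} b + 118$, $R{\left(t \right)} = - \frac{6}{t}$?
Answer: $- \frac{3541517}{3782755} \approx -0.93623$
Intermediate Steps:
$u{\left(m,b \right)} = 115 - 5 b$ ($u{\left(m,b \right)} = -3 - \left(-118 + 5 b\right) = 115 - 5 b$)
$\frac{F{\left(168,R{\left(\left(5 - 4\right)^{2} \right)} \right)}}{u{\left(-200,-168 \right)}} + \frac{869}{19805} = \frac{156 \left(- \frac{6}{\left(5 - 4\right)^{2}}\right)}{115 - -840} + \frac{869}{19805} = \frac{156 \left(- \frac{6}{1^{2}}\right)}{115 + 840} + 869 \cdot \frac{1}{19805} = \frac{156 \left(- \frac{6}{1}\right)}{955} + \frac{869}{19805} = 156 \left(\left(-6\right) 1\right) \frac{1}{955} + \frac{869}{19805} = 156 \left(-6\right) \frac{1}{955} + \frac{869}{19805} = \left(-936\right) \frac{1}{955} + \frac{869}{19805} = - \frac{936}{955} + \frac{869}{19805} = - \frac{3541517}{3782755}$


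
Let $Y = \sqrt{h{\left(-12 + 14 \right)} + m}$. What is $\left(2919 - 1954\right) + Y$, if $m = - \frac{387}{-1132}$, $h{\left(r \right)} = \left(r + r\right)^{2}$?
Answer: $965 + \frac{\sqrt{5235217}}{566} \approx 969.04$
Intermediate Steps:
$h{\left(r \right)} = 4 r^{2}$ ($h{\left(r \right)} = \left(2 r\right)^{2} = 4 r^{2}$)
$m = \frac{387}{1132}$ ($m = \left(-387\right) \left(- \frac{1}{1132}\right) = \frac{387}{1132} \approx 0.34187$)
$Y = \frac{\sqrt{5235217}}{566}$ ($Y = \sqrt{4 \left(-12 + 14\right)^{2} + \frac{387}{1132}} = \sqrt{4 \cdot 2^{2} + \frac{387}{1132}} = \sqrt{4 \cdot 4 + \frac{387}{1132}} = \sqrt{16 + \frac{387}{1132}} = \sqrt{\frac{18499}{1132}} = \frac{\sqrt{5235217}}{566} \approx 4.0425$)
$\left(2919 - 1954\right) + Y = \left(2919 - 1954\right) + \frac{\sqrt{5235217}}{566} = 965 + \frac{\sqrt{5235217}}{566}$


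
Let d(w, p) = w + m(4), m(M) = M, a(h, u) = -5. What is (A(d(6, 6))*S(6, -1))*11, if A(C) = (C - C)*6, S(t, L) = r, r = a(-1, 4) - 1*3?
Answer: 0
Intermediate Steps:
r = -8 (r = -5 - 1*3 = -5 - 3 = -8)
S(t, L) = -8
d(w, p) = 4 + w (d(w, p) = w + 4 = 4 + w)
A(C) = 0 (A(C) = 0*6 = 0)
(A(d(6, 6))*S(6, -1))*11 = (0*(-8))*11 = 0*11 = 0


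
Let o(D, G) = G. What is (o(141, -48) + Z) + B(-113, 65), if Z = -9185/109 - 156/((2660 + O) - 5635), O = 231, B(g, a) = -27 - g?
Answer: -3455247/74774 ≈ -46.209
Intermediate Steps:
Z = -6296659/74774 (Z = -9185/109 - 156/((2660 + 231) - 5635) = -9185*1/109 - 156/(2891 - 5635) = -9185/109 - 156/(-2744) = -9185/109 - 156*(-1/2744) = -9185/109 + 39/686 = -6296659/74774 ≈ -84.209)
(o(141, -48) + Z) + B(-113, 65) = (-48 - 6296659/74774) + (-27 - 1*(-113)) = -9885811/74774 + (-27 + 113) = -9885811/74774 + 86 = -3455247/74774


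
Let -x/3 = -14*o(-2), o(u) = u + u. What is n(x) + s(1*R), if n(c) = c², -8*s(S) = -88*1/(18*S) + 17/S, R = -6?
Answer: 12192877/432 ≈ 28224.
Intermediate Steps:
o(u) = 2*u
x = -168 (x = -(-42)*2*(-2) = -(-42)*(-4) = -3*56 = -168)
s(S) = -109/(72*S) (s(S) = -(-88*1/(18*S) + 17/S)/8 = -(-44/(9*S) + 17/S)/8 = -109/(72*S))
n(x) + s(1*R) = (-168)² - 109/(72*(1*(-6))) = 28224 - 109/72/(-6) = 28224 - 109/72*(-⅙) = 28224 + 109/432 = 12192877/432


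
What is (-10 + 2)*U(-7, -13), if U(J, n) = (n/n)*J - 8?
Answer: 120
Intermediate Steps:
U(J, n) = -8 + J (U(J, n) = 1*J - 8 = J - 8 = -8 + J)
(-10 + 2)*U(-7, -13) = (-10 + 2)*(-8 - 7) = -8*(-15) = 120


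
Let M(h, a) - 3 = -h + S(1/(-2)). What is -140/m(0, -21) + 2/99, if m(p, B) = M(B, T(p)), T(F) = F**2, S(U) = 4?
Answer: -493/99 ≈ -4.9798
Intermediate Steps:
M(h, a) = 7 - h (M(h, a) = 3 + (-h + 4) = 3 + (4 - h) = 7 - h)
m(p, B) = 7 - B
-140/m(0, -21) + 2/99 = -140/(7 - 1*(-21)) + 2/99 = -140/(7 + 21) + 2*(1/99) = -140/28 + 2/99 = -140*1/28 + 2/99 = -5 + 2/99 = -493/99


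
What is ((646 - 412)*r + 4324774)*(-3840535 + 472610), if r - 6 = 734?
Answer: -15148704366950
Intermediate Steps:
r = 740 (r = 6 + 734 = 740)
((646 - 412)*r + 4324774)*(-3840535 + 472610) = ((646 - 412)*740 + 4324774)*(-3840535 + 472610) = (234*740 + 4324774)*(-3367925) = (173160 + 4324774)*(-3367925) = 4497934*(-3367925) = -15148704366950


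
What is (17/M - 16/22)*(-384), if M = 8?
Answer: -5904/11 ≈ -536.73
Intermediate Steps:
(17/M - 16/22)*(-384) = (17/8 - 16/22)*(-384) = (17*(⅛) - 16*1/22)*(-384) = (17/8 - 8/11)*(-384) = (123/88)*(-384) = -5904/11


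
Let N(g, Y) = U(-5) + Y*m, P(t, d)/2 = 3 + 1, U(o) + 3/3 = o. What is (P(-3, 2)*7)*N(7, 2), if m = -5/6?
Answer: -1288/3 ≈ -429.33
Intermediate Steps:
U(o) = -1 + o
P(t, d) = 8 (P(t, d) = 2*(3 + 1) = 2*4 = 8)
m = -5/6 (m = -5*1/6 = -5/6 ≈ -0.83333)
N(g, Y) = -6 - 5*Y/6 (N(g, Y) = (-1 - 5) + Y*(-5/6) = -6 - 5*Y/6)
(P(-3, 2)*7)*N(7, 2) = (8*7)*(-6 - 5/6*2) = 56*(-6 - 5/3) = 56*(-23/3) = -1288/3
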